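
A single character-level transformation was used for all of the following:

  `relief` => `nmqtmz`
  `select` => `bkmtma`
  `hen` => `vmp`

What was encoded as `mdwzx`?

The output letters match the input read backwards, each shifted +8: relief reversed is feiler. Read the word backwards and shift each letter +8.
Undoing it on mdwzx: shift back: m−8=e, d−8=v, w−8=o, z−8=r, x−8=p → evorp; then reverse → prove.

prove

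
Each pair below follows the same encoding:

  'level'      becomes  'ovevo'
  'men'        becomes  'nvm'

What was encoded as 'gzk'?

Each pair mirrors across the alphabet (l↔o, e↔v, v↔e): positions sum to 25. Each letter is replaced by its mirror in the alphabet: a↔z, b↔y, c↔x, and so on (the Atbash cipher).
Undoing it on gzk: g↔t, z↔a, k↔p.

tap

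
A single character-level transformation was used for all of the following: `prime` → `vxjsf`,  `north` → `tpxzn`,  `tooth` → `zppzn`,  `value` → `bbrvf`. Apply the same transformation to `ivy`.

jbe

Vowels shift forward by 1 and consonants shift forward by 6.
Applying it to ivy: i(vowel)+1=j, v(cons)+6=b, y(cons)+6=e.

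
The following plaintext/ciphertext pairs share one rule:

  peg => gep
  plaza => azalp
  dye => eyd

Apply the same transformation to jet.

The output letters match the input read backwards: peg reversed is gep. It's just the letters in reverse order.
For jet: reverse → tej.

tej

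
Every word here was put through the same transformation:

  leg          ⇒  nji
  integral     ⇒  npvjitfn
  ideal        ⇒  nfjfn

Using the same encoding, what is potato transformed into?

rtvfvt

The shift depends on letter class: consonant l→n is +2, but vowel e→j is +5. Vowels shift forward by 5 and consonants shift forward by 2.
For potato: p(cons)+2=r, o(vowel)+5=t, t(cons)+2=v, a(vowel)+5=f, t(cons)+2=v, o(vowel)+5=t.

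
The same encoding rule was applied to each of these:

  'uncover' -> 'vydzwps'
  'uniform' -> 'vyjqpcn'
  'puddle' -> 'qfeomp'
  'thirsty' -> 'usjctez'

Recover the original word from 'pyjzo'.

Shifts by position in uncover: pos 0: u→v (+1), pos 1: n→y (+11), pos 2: c→d (+1), pos 3: o→z (+11) — repeating every 2. A repeating key of period 2 is used — shifts +1, +11 over and over.
Decoding pyjzo: p−1=o, y−11=n, j−1=i, z−11=o, o−1=n.

onion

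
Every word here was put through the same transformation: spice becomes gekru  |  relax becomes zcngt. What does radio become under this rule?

The output letters match the input read backwards, each shifted +2: spice reversed is ecips. Read the word backwards and shift each letter +2.
For radio: reverse → oidar; then shift: o+2=q, i+2=k, d+2=f, a+2=c, r+2=t.

qkfct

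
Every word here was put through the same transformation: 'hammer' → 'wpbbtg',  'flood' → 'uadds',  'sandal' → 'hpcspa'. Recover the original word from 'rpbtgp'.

It's a constant shift of +15 (ROT15).
Undoing it on rpbtgp: r−15=c, p−15=a, b−15=m, t−15=e, g−15=r, p−15=a.

camera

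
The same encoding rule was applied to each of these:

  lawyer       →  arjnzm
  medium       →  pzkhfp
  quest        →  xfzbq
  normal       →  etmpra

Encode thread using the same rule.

qsmzrk

l(11)→a(0) and a(0)→r(17) fit y≡15x+17 (mod 26); the inverse of 15 mod 26 is 7. Treating letters as 0–25, the rule is x ↦ 15x + 17 (mod 26).
On thread: t(19)→15·19+17≡16=q; h(7)→15·7+17≡18=s; r(17)→15·17+17≡12=m; e(4)→15·4+17≡25=z; a(0)→15·0+17≡17=r; d(3)→15·3+17≡10=k (all mod 26).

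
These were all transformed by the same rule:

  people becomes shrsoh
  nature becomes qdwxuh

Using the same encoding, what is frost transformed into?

iurvw

Compare letters: p→s is +3, e→h is +3, o→r is +3 — a constant shift. It's a constant shift of +3 (ROT3).
On frost: f+3=i, r+3=u, o+3=r, s+3=v, t+3=w.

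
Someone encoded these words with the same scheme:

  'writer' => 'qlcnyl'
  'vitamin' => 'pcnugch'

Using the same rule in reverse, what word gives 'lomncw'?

rustic

Compare letters: w→q is +20, r→l is +20, i→c is +20 — a constant shift. Each letter is shifted forward by 20 in the alphabet (a Caesar shift of +20).
Undoing it on lomncw: l−20=r, o−20=u, m−20=s, n−20=t, c−20=i, w−20=c.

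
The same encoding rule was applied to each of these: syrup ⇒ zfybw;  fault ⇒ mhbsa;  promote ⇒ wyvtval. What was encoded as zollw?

Compare letters: s→z is +7, y→f is +7, r→y is +7 — a constant shift. It's a constant shift of +7 (ROT7).
Decoding zollw: z−7=s, o−7=h, l−7=e, l−7=e, w−7=p.

sheep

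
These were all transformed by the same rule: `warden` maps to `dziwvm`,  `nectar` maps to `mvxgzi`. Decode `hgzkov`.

Each pair mirrors across the alphabet (w↔d, a↔z, r↔i): positions sum to 25. Letters are reflected about the middle of the alphabet (position → 25−position): Atbash.
Undoing it on hgzkov: h↔s, g↔t, z↔a, k↔p, o↔l, v↔e.

staple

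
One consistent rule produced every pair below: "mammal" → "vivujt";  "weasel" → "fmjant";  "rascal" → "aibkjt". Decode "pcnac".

Shifts by position in mammal: pos 0: m→v (+9), pos 1: a→i (+8), pos 2: m→v (+9), pos 3: m→u (+8) — repeating every 2. A repeating key of period 2 is used — shifts +9, +8 over and over.
Undoing it on pcnac: p−9=g, c−8=u, n−9=e, a−8=s, c−9=t.

guest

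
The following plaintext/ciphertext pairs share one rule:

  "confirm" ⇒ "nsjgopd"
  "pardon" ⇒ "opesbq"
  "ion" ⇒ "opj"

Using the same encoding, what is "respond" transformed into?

The output letters match the input read backwards, each shifted +1: confirm reversed is mrifnoc. The word is reversed, then every letter is shifted forward by 1.
Applying it to respond: reverse → dnopser; then shift: d+1=e, n+1=o, o+1=p, p+1=q, s+1=t, e+1=f, r+1=s.

eopqtfs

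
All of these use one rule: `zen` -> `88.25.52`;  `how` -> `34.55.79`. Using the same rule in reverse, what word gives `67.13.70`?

sat

z(#26)→88 and e(#5)→25: differences scale by 3, so n = 3·pos + 10. With a=1..z=26, the number is 3·pos + 10.
Reversing it on 67.13.70: 67→(67−10)÷3=19=s, 13→(13−10)÷3=1=a, 70→(70−10)÷3=20=t.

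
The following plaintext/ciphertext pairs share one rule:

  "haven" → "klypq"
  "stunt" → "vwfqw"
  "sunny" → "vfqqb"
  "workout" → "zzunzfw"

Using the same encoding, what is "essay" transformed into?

pvvlb

The rule splits by letter class: vowels +11, consonants +3.
For essay: e(vowel)+11=p, s(cons)+3=v, s(cons)+3=v, a(vowel)+11=l, y(cons)+3=b.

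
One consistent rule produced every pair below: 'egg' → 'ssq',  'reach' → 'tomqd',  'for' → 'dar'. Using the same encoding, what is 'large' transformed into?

The output letters match the input read backwards, each shifted +12: egg reversed is gge. The word is reversed, then every letter is shifted forward by 12.
For large: reverse → egral; then shift: e+12=q, g+12=s, r+12=d, a+12=m, l+12=x.

qsdmx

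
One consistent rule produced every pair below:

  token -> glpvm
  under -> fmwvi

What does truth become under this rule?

Each pair mirrors across the alphabet (t↔g, o↔l, k↔p): positions sum to 25. Each letter is replaced by its mirror in the alphabet: a↔z, b↔y, c↔x, and so on (the Atbash cipher).
On truth: t↔g, r↔i, u↔f, t↔g, h↔s.

gifgs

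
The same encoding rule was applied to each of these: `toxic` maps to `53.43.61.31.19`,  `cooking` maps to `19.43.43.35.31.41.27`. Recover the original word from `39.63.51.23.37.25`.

t(#20)→53 and o(#15)→43: differences scale by 2, so n = 2·pos + 13. With a=1..z=26, the number is 2·pos + 13.
Decoding 39.63.51.23.37.25: 39→(39−13)÷2=13=m, 63→(63−13)÷2=25=y, 51→(51−13)÷2=19=s, 23→(23−13)÷2=5=e, 37→(37−13)÷2=12=l, 25→(25−13)÷2=6=f.

myself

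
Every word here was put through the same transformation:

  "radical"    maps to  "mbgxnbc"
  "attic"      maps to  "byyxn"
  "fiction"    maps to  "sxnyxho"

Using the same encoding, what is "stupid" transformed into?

r(17)→m(12) and a(0)→b(1) fit y≡19x+1 (mod 26); the inverse of 19 mod 26 is 11. Treating letters as 0–25, the rule is x ↦ 19x + 1 (mod 26).
For stupid: s(18)→19·18+1≡5=f; t(19)→19·19+1≡24=y; u(20)→19·20+1≡17=r; p(15)→19·15+1≡0=a; i(8)→19·8+1≡23=x; d(3)→19·3+1≡6=g (all mod 26).

fyraxg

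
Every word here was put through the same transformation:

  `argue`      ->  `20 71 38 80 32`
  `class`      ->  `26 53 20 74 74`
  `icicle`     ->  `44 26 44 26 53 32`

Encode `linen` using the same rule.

a(#1)→20 and r(#18)→71: differences scale by 3, so n = 3·pos + 17. Each letter becomes 3×(its alphabet position, a=1..z=26) + 17.
For linen: l=12→53, i=9→44, n=14→59, e=5→32, n=14→59.

53 44 59 32 59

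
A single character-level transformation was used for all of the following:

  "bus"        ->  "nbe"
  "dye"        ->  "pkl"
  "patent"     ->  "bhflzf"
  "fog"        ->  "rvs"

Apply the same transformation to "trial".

fdphx

The shift depends on letter class: consonant b→n is +12, but vowel u→b is +7. The rule splits by letter class: vowels +7, consonants +12.
For trial: t(cons)+12=f, r(cons)+12=d, i(vowel)+7=p, a(vowel)+7=h, l(cons)+12=x.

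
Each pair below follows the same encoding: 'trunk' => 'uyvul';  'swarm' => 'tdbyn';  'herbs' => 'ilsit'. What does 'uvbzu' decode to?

toast

Shifts by position in trunk: pos 0: t→u (+1), pos 1: r→y (+7), pos 2: u→v (+1), pos 3: n→u (+7) — repeating every 2. It's a Vigenère-style cipher with numeric key [1,7]: position i shifts by key[i mod 2].
Decoding uvbzu: u−1=t, v−7=o, b−1=a, z−7=s, u−1=t.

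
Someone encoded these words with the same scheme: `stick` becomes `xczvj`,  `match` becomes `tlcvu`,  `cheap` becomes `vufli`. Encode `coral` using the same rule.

s(18)→x(23) and t(19)→c(2) fit y≡5x+11 (mod 26); the inverse of 5 mod 26 is 21. Treating letters as 0–25, the rule is x ↦ 5x + 11 (mod 26).
Applying it to coral: c(2)→5·2+11≡21=v; o(14)→5·14+11≡3=d; r(17)→5·17+11≡18=s; a(0)→5·0+11≡11=l; l(11)→5·11+11≡14=o (all mod 26).

vdslo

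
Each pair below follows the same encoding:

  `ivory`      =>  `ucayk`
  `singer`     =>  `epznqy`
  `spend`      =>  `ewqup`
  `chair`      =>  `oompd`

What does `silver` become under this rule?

epxcqy

Shifts by position in ivory: pos 0: i→u (+12), pos 1: v→c (+7), pos 2: o→a (+12), pos 3: r→y (+7) — repeating every 2. A repeating key of period 2 is used — shifts +12, +7 over and over.
Applying it to silver: s+12=e, i+7=p, l+12=x, v+7=c, e+12=q, r+7=y.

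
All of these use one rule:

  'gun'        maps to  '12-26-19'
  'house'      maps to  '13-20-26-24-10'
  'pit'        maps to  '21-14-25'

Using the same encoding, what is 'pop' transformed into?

The number is (letter's place in the alphabet, a=1) + 5.
On pop: p=16→21, o=15→20, p=16→21.

21-20-21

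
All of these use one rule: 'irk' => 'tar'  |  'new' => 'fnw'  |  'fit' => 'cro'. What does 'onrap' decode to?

Two steps: reverse the string, then apply a Caesar shift of +9.
Decoding onrap: shift back: o−9=f, n−9=e, r−9=i, a−9=r, p−9=g → feirg; then reverse → grief.

grief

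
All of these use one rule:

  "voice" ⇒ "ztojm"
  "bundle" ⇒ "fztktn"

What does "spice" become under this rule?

wuojm

In voice: v→z is +4, o→t is +5, i→o is +6, c→j is +7 — the shift increases by 1 each position. Letter i (0-indexed) is shifted by i+4, so successive shifts are 4, 5, 6, ….
For spice: s+4=w, p+5=u, i+6=o, c+7=j, e+8=m.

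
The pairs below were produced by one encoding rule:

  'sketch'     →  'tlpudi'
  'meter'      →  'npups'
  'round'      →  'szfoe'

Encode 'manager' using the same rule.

nlolhps

The shift depends on letter class: consonant s→t is +1, but vowel e→p is +11. The rule splits by letter class: vowels +11, consonants +1.
For manager: m(cons)+1=n, a(vowel)+11=l, n(cons)+1=o, a(vowel)+11=l, g(cons)+1=h, e(vowel)+11=p, r(cons)+1=s.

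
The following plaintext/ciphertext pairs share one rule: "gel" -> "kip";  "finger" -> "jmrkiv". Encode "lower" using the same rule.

psaiv

Compare letters: g→k is +4, e→i is +4, l→p is +4 — a constant shift. Each letter is shifted forward by 4 in the alphabet (a Caesar shift of +4).
On lower: l+4=p, o+4=s, w+4=a, e+4=i, r+4=v.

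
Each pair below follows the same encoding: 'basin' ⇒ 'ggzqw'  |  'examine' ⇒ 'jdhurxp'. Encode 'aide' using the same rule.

fokm

Each letter shifts forward by (position + 5), i.e. 5, 6, 7, … — the shift grows by one for each successive letter.
On aide: a+5=f, i+6=o, d+7=k, e+8=m.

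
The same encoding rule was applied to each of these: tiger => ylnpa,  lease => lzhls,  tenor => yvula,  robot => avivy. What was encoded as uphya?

train

The output letters match the input read backwards, each shifted +7: tiger reversed is regit. Two steps: reverse the string, then apply a Caesar shift of +7.
Undoing it on uphya: shift back: u−7=n, p−7=i, h−7=a, y−7=r, a−7=t → niart; then reverse → train.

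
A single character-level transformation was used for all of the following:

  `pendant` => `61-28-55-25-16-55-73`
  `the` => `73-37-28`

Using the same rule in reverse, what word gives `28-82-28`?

ewe

Each letter becomes 3×(its alphabet position, a=1..z=26) + 13.
Reversing it on 28-82-28: 28→(28−13)÷3=5=e, 82→(82−13)÷3=23=w, 28→(28−13)÷3=5=e.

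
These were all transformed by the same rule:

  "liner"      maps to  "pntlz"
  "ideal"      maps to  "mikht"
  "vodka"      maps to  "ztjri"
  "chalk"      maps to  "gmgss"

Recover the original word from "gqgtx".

In liner: l→p is +4, i→n is +5, n→t is +6, e→l is +7 — the shift increases by 1 each position. Each letter shifts forward by (position + 4), i.e. 4, 5, 6, … — the shift grows by one for each successive letter.
Decoding gqgtx: g−4=c, q−5=l, g−6=a, t−7=m, x−8=p.

clamp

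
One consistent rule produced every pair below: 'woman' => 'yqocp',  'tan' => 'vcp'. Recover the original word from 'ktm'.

irk

Compare letters: w→y is +2, o→q is +2, m→o is +2 — a constant shift. This is a Caesar cipher with shift 2.
Decoding ktm: k−2=i, t−2=r, m−2=k.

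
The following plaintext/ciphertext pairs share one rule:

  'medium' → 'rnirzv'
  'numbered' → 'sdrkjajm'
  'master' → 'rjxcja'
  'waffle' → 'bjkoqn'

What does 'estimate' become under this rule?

Shifts by position in medium: pos 0: m→r (+5), pos 1: e→n (+9), pos 2: d→i (+5), pos 3: i→r (+9) — repeating every 2. A repeating key of period 2 is used — shifts +5, +9 over and over.
Applying it to estimate: e+5=j, s+9=b, t+5=y, i+9=r, m+5=r, a+9=j, t+5=y, e+9=n.

jbyrrjyn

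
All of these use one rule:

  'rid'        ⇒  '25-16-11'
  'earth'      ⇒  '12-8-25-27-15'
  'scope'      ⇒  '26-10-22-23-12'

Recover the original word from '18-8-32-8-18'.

The number is (letter's place in the alphabet, a=1) + 7.
Reversing it on 18-8-32-8-18: 18→(18−7)÷1=11=k, 8→(8−7)÷1=1=a, 32→(32−7)÷1=25=y, 8→(8−7)÷1=1=a, 18→(18−7)÷1=11=k.

kayak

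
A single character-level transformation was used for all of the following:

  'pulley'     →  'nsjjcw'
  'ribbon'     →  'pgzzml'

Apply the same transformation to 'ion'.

gml

Compare letters: p→n is +24, u→s is +24, l→j is +24 — a constant shift. Every letter moves 24 places later in the alphabet, wrapping around z→a.
For ion: i+24=g, o+24=m, n+24=l.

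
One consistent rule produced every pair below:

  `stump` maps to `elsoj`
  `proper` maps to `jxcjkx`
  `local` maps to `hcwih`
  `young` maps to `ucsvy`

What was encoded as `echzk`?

solve

s(18)→e(4) and t(19)→l(11) fit y≡7x+8 (mod 26); the inverse of 7 mod 26 is 15. This is an affine cipher: with a=0,…,z=25, each position x becomes (7x+8) mod 26.
Decoding echzk: e(4)→15·(4−8)≡18=s; c(2)→15·(2−8)≡14=o; h(7)→15·(7−8)≡11=l; z(25)→15·(25−8)≡21=v; k(10)→15·(10−8)≡4=e (all mod 26).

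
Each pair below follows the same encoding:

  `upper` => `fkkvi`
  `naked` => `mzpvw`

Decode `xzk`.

Each pair mirrors across the alphabet (u↔f, p↔k, p↔k): positions sum to 25. This is the alphabet-reversal cipher (Atbash): a becomes z, b becomes y, etc.
Decoding xzk: x↔c, z↔a, k↔p.

cap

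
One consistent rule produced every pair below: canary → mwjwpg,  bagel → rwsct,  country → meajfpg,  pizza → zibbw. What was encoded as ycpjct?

kernel

c(2)→m(12) and a(0)→w(22) fit y≡21x+22 (mod 26); the inverse of 21 mod 26 is 5. This is an affine cipher: with a=0,…,z=25, each position x becomes (21x+22) mod 26.
Reversing it on ycpjct: y(24)→5·(24−22)≡10=k; c(2)→5·(2−22)≡4=e; p(15)→5·(15−22)≡17=r; j(9)→5·(9−22)≡13=n; c(2)→5·(2−22)≡4=e; t(19)→5·(19−22)≡11=l (all mod 26).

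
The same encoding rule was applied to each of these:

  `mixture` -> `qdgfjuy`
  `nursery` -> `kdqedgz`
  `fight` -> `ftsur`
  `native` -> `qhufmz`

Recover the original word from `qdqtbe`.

Two steps: reverse the string, then apply a Caesar shift of +12.
Decoding qdqtbe: shift back: q−12=e, d−12=r, q−12=e, t−12=h, b−12=p, e−12=s → erehps; then reverse → sphere.

sphere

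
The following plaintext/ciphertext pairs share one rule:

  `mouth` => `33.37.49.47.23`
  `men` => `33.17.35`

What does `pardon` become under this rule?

39.9.43.15.37.35

m(#13)→33 and o(#15)→37: differences scale by 2, so n = 2·pos + 7. With a=1..z=26, the number is 2·pos + 7.
Applying it to pardon: p=16→39, a=1→9, r=18→43, d=4→15, o=15→37, n=14→35.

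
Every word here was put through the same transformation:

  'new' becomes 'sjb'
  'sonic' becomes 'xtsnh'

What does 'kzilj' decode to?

fudge

Compare letters: n→s is +5, e→j is +5, w→b is +5 — a constant shift. This is a Caesar cipher with shift 5.
Reversing it on kzilj: k−5=f, z−5=u, i−5=d, l−5=g, j−5=e.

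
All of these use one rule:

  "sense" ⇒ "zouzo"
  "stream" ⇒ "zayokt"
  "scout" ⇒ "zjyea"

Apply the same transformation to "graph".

The shift depends on letter class: consonant s→z is +7, but vowel e→o is +10. Vowels shift forward by 10 and consonants shift forward by 7.
For graph: g(cons)+7=n, r(cons)+7=y, a(vowel)+10=k, p(cons)+7=w, h(cons)+7=o.

nykwo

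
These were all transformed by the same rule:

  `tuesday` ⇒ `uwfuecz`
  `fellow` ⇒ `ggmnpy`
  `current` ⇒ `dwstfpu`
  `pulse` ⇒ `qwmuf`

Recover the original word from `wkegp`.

Shifts by position in tuesday: pos 0: t→u (+1), pos 1: u→w (+2), pos 2: e→f (+1), pos 3: s→u (+2) — repeating every 2. It's a Vigenère-style cipher with numeric key [1,2]: position i shifts by key[i mod 2].
Reversing it on wkegp: w−1=v, k−2=i, e−1=d, g−2=e, p−1=o.

video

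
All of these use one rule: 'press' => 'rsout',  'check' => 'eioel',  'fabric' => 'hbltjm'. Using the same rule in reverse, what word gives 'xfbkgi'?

verify

Shifts by position in press: pos 0: p→r (+2), pos 1: r→s (+1), pos 2: e→o (+10), pos 3: s→u (+2), pos 4: s→t (+1) — repeating every 3. A repeating key of period 3 is used — shifts +2, +1, +10 over and over.
Undoing it on xfbkgi: x−2=v, f−1=e, b−10=r, k−2=i, g−1=f, i−10=y.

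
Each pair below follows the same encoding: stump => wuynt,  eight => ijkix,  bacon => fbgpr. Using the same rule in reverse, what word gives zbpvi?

value

Shifts by position in stump: pos 0: s→w (+4), pos 1: t→u (+1), pos 2: u→y (+4), pos 3: m→n (+1) — repeating every 2. It's a Vigenère-style cipher with numeric key [4,1]: position i shifts by key[i mod 2].
Reversing it on zbpvi: z−4=v, b−1=a, p−4=l, v−1=u, i−4=e.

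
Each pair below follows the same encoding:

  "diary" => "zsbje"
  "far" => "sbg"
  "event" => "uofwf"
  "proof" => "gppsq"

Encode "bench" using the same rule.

idofc

The output letters match the input read backwards, each shifted +1: diary reversed is yraid. Two steps: reverse the string, then apply a Caesar shift of +1.
On bench: reverse → hcneb; then shift: h+1=i, c+1=d, n+1=o, e+1=f, b+1=c.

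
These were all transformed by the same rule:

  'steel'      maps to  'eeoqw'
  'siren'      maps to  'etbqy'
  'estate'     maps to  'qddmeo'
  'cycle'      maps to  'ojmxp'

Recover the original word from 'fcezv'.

Shifts by position in steel: pos 0: s→e (+12), pos 1: t→e (+11), pos 2: e→o (+10), pos 3: e→q (+12), pos 4: l→w (+11) — repeating every 3. It's a Vigenère-style cipher with numeric key [12,11,10]: position i shifts by key[i mod 3].
Undoing it on fcezv: f−12=t, c−11=r, e−10=u, z−12=n, v−11=k.

trunk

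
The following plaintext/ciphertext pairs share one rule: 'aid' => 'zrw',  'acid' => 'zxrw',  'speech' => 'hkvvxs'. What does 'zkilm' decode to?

Each pair mirrors across the alphabet (a↔z, i↔r, d↔w): positions sum to 25. This is the alphabet-reversal cipher (Atbash): a becomes z, b becomes y, etc.
Reversing it on zkilm: z↔a, k↔p, i↔r, l↔o, m↔n.

apron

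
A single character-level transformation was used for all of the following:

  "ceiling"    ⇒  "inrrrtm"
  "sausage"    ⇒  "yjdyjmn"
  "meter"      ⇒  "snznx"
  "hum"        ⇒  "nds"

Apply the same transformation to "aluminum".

The shift depends on letter class: consonant c→i is +6, but vowel e→n is +9. Vowels shift forward by 9 and consonants shift forward by 6.
On aluminum: a(vowel)+9=j, l(cons)+6=r, u(vowel)+9=d, m(cons)+6=s, i(vowel)+9=r, n(cons)+6=t, u(vowel)+9=d, m(cons)+6=s.

jrdsrtds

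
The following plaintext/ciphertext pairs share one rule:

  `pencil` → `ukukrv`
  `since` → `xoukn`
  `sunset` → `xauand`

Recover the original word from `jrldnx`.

In pencil: p→u is +5, e→k is +6, n→u is +7, c→k is +8 — the shift increases by 1 each position. Letter i (0-indexed) is shifted by i+5, so successive shifts are 5, 6, 7, ….
Undoing it on jrldnx: j−5=e, r−6=l, l−7=e, d−8=v, n−9=e, x−10=n.

eleven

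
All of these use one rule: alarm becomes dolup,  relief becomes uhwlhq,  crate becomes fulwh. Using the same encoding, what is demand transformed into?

Shifts by position in alarm: pos 0: a→d (+3), pos 1: l→o (+3), pos 2: a→l (+11), pos 3: r→u (+3), pos 4: m→p (+3) — repeating every 3. A repeating key of period 3 is used — shifts +3, +3, +11 over and over.
On demand: d+3=g, e+3=h, m+11=x, a+3=d, n+3=q, d+11=o.

ghxdqo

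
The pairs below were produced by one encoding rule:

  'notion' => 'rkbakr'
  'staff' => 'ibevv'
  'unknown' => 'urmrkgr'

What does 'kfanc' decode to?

n(13)→r(17) and o(14)→k(10) fit y≡19x+4 (mod 26); the inverse of 19 mod 26 is 11. Treating letters as 0–25, the rule is x ↦ 19x + 4 (mod 26).
Decoding kfanc: k(10)→11·(10−4)≡14=o; f(5)→11·(5−4)≡11=l; a(0)→11·(0−4)≡8=i; n(13)→11·(13−4)≡21=v; c(2)→11·(2−4)≡4=e (all mod 26).

olive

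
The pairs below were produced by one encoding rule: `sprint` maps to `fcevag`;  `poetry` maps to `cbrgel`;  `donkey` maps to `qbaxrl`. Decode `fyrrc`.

Compare letters: s→f is +13, p→c is +13, r→e is +13 — a constant shift. It's a constant shift of +13 (ROT13).
Undoing it on fyrrc: f−13=s, y−13=l, r−13=e, r−13=e, c−13=p.

sleep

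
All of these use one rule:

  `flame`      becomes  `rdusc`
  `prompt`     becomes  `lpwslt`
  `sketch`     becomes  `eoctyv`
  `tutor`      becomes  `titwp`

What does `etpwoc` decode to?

stroke

f(5)→r(17) and l(11)→d(3) fit y≡15x+20 (mod 26); the inverse of 15 mod 26 is 7. Treating letters as 0–25, the rule is x ↦ 15x + 20 (mod 26).
Undoing it on etpwoc: e(4)→7·(4−20)≡18=s; t(19)→7·(19−20)≡19=t; p(15)→7·(15−20)≡17=r; w(22)→7·(22−20)≡14=o; o(14)→7·(14−20)≡10=k; c(2)→7·(2−20)≡4=e (all mod 26).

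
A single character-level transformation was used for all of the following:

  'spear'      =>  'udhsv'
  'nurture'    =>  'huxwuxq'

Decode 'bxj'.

The output letters match the input read backwards, each shifted +3: spear reversed is raeps. Two steps: reverse the string, then apply a Caesar shift of +3.
Decoding bxj: shift back: b−3=y, x−3=u, j−3=g → yug; then reverse → guy.

guy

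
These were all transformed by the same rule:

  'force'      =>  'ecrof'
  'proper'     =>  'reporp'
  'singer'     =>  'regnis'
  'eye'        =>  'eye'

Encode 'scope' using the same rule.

epocs

The output letters match the input read backwards: force reversed is ecrof. It's just the letters in reverse order.
On scope: reverse → epocs.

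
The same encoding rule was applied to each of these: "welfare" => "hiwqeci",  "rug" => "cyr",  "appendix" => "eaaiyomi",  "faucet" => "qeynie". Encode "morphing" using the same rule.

The shift depends on letter class: consonant w→h is +11, but vowel e→i is +4. Vowels shift forward by 4 and consonants shift forward by 11.
Applying it to morphing: m(cons)+11=x, o(vowel)+4=s, r(cons)+11=c, p(cons)+11=a, h(cons)+11=s, i(vowel)+4=m, n(cons)+11=y, g(cons)+11=r.

xscasmyr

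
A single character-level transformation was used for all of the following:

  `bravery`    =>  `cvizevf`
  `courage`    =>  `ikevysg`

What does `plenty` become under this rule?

cxript

The output letters match the input read backwards, each shifted +4: bravery reversed is yrevarb. Read the word backwards and shift each letter +4.
Applying it to plenty: reverse → ytnelp; then shift: y+4=c, t+4=x, n+4=r, e+4=i, l+4=p, p+4=t.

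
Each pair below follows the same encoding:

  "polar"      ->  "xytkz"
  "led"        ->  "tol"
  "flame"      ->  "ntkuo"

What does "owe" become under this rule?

yeo

The shift depends on letter class: consonant p→x is +8, but vowel o→y is +10. Two shifts are in play — +10 for a/e/i/o/u, +8 for every other letter.
Applying it to owe: o(vowel)+10=y, w(cons)+8=e, e(vowel)+10=o.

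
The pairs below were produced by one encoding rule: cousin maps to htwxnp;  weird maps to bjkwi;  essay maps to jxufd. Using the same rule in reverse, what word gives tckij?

Shifts by position in cousin: pos 0: c→h (+5), pos 1: o→t (+5), pos 2: u→w (+2), pos 3: s→x (+5), pos 4: i→n (+5), pos 5: n→p (+2) — repeating every 3. It's a Vigenère-style cipher with numeric key [5,5,2]: position i shifts by key[i mod 3].
Decoding tckij: t−5=o, c−5=x, k−2=i, i−5=d, j−5=e.

oxide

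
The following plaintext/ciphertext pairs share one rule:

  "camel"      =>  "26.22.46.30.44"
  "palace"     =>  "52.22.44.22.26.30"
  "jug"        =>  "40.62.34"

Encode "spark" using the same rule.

Each letter becomes 2×(its alphabet position, a=1..z=26) + 20.
Applying it to spark: s=19→58, p=16→52, a=1→22, r=18→56, k=11→42.

58.52.22.56.42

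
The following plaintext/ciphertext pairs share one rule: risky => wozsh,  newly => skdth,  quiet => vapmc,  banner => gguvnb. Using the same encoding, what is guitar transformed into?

lapbjb

In risky: r→w is +5, i→o is +6, s→z is +7, k→s is +8 — the shift increases by 1 each position. Letter i (0-indexed) is shifted by i+5, so successive shifts are 5, 6, 7, ….
For guitar: g+5=l, u+6=a, i+7=p, t+8=b, a+9=j, r+10=b.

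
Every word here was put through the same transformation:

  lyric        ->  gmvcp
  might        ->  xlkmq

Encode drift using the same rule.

The word is reversed, then every letter is shifted forward by 4.
For drift: reverse → tfird; then shift: t+4=x, f+4=j, i+4=m, r+4=v, d+4=h.

xjmvh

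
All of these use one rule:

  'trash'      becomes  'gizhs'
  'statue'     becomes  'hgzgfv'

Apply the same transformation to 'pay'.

Each pair mirrors across the alphabet (t↔g, r↔i, a↔z): positions sum to 25. Each letter is replaced by its mirror in the alphabet: a↔z, b↔y, c↔x, and so on (the Atbash cipher).
For pay: p↔k, a↔z, y↔b.

kzb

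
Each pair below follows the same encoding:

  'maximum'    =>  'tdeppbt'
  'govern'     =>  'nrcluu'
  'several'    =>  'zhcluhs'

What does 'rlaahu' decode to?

The shifts repeat in a cycle of length 3: positions 0,1,… shift by +7, +3, +7, then the pattern repeats.
Reversing it on rlaahu: r−7=k, l−3=i, a−7=t, a−7=t, h−3=e, u−7=n.

kitten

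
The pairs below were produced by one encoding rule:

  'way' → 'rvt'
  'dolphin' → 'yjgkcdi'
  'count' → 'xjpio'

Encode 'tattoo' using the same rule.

Compare letters: w→r is +21, a→v is +21, y→t is +21 — a constant shift. It's a constant shift of +21 (ROT21).
For tattoo: t+21=o, a+21=v, t+21=o, t+21=o, o+21=j, o+21=j.

ovoojj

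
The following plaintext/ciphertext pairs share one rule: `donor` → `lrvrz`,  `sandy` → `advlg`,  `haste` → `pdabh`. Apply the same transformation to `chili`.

Two shifts are in play — +3 for a/e/i/o/u, +8 for every other letter.
On chili: c(cons)+8=k, h(cons)+8=p, i(vowel)+3=l, l(cons)+8=t, i(vowel)+3=l.

kpltl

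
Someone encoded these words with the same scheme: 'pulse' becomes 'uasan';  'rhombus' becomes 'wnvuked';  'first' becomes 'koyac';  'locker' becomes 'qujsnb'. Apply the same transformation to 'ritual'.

woacjv

In pulse: p→u is +5, u→a is +6, l→s is +7, s→a is +8 — the shift increases by 1 each position. Letter i (0-indexed) is shifted by i+5, so successive shifts are 5, 6, 7, ….
Applying it to ritual: r+5=w, i+6=o, t+7=a, u+8=c, a+9=j, l+10=v.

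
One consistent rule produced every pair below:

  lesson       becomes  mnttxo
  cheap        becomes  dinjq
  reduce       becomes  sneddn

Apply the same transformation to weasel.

The shift depends on letter class: consonant l→m is +1, but vowel e→n is +9. The rule splits by letter class: vowels +9, consonants +1.
Applying it to weasel: w(cons)+1=x, e(vowel)+9=n, a(vowel)+9=j, s(cons)+1=t, e(vowel)+9=n, l(cons)+1=m.

xnjtnm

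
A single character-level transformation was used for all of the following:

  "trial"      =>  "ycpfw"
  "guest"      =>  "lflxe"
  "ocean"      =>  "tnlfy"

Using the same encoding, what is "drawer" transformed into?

Shifts by position in trial: pos 0: t→y (+5), pos 1: r→c (+11), pos 2: i→p (+7), pos 3: a→f (+5), pos 4: l→w (+11) — repeating every 3. It's a Vigenère-style cipher with numeric key [5,11,7]: position i shifts by key[i mod 3].
For drawer: d+5=i, r+11=c, a+7=h, w+5=b, e+11=p, r+7=y.

ichbpy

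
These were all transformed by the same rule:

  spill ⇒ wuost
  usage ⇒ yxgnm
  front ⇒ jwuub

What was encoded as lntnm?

In spill: s→w is +4, p→u is +5, i→o is +6, l→s is +7 — the shift increases by 1 each position. The shift increases by 1 at each position, starting from +4: 4, 5, 6, ….
Decoding lntnm: l−4=h, n−5=i, t−6=n, n−7=g, m−8=e.

hinge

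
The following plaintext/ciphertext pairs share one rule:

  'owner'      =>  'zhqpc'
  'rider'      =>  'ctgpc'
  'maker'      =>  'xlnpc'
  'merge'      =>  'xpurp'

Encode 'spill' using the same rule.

Shifts by position in owner: pos 0: o→z (+11), pos 1: w→h (+11), pos 2: n→q (+3), pos 3: e→p (+11), pos 4: r→c (+11) — repeating every 3. The shifts repeat in a cycle of length 3: positions 0,1,… shift by +11, +11, +3, then the pattern repeats.
On spill: s+11=d, p+11=a, i+3=l, l+11=w, l+11=w.

dalww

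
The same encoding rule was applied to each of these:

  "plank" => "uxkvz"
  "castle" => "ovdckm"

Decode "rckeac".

squash

The output letters match the input read backwards, each shifted +10: plank reversed is knalp. Read the word backwards and shift each letter +10.
Decoding rckeac: shift back: r−10=h, c−10=s, k−10=a, e−10=u, a−10=q, c−10=s → hsauqs; then reverse → squash.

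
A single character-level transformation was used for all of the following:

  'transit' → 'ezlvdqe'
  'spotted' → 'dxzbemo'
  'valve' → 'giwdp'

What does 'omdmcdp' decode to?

Shifts by position in transit: pos 0: t→e (+11), pos 1: r→z (+8), pos 2: a→l (+11), pos 3: n→v (+8) — repeating every 2. A repeating key of period 2 is used — shifts +11, +8 over and over.
Reversing it on omdmcdp: o−11=d, m−8=e, d−11=s, m−8=e, c−11=r, d−8=v, p−11=e.

deserve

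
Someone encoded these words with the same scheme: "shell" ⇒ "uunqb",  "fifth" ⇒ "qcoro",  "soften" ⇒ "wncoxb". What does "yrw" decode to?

nip

The output letters match the input read backwards, each shifted +9: shell reversed is llehs. Read the word backwards and shift each letter +9.
Undoing it on yrw: shift back: y−9=p, r−9=i, w−9=n → pin; then reverse → nip.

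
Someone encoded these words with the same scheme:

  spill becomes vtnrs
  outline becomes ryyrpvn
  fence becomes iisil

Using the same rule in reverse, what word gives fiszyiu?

central

Letter i (0-indexed) is shifted by i+3, so successive shifts are 3, 4, 5, ….
Undoing it on fiszyiu: f−3=c, i−4=e, s−5=n, z−6=t, y−7=r, i−8=a, u−9=l.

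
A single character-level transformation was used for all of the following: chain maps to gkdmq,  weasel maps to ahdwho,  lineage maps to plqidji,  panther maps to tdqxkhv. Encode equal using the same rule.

itxeo

Shifts by position in chain: pos 0: c→g (+4), pos 1: h→k (+3), pos 2: a→d (+3), pos 3: i→m (+4), pos 4: n→q (+3) — repeating every 3. The shifts repeat in a cycle of length 3: positions 0,1,… shift by +4, +3, +3, then the pattern repeats.
On equal: e+4=i, q+3=t, u+3=x, a+4=e, l+3=o.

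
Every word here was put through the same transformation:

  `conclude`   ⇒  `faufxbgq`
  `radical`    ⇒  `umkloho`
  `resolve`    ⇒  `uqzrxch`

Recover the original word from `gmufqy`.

Shifts by position in conclude: pos 0: c→f (+3), pos 1: o→a (+12), pos 2: n→u (+7), pos 3: c→f (+3), pos 4: l→x (+12), pos 5: u→b (+7) — repeating every 3. The shifts repeat in a cycle of length 3: positions 0,1,… shift by +3, +12, +7, then the pattern repeats.
Reversing it on gmufqy: g−3=d, m−12=a, u−7=n, f−3=c, q−12=e, y−7=r.

dancer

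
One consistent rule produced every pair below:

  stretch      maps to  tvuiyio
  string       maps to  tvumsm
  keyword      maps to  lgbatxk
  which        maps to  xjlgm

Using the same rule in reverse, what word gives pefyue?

occupy

In stretch: s→t is +1, t→v is +2, r→u is +3, e→i is +4 — the shift increases by 1 each position. Letter i (0-indexed) is shifted by i+1, so successive shifts are 1, 2, 3, ….
Undoing it on pefyue: p−1=o, e−2=c, f−3=c, y−4=u, u−5=p, e−6=y.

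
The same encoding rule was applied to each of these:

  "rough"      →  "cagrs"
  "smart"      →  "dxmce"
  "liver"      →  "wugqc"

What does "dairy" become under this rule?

The shift depends on letter class: consonant r→c is +11, but vowel o→a is +12. Two shifts are in play — +12 for a/e/i/o/u, +11 for every other letter.
Applying it to dairy: d(cons)+11=o, a(vowel)+12=m, i(vowel)+12=u, r(cons)+11=c, y(cons)+11=j.

omucj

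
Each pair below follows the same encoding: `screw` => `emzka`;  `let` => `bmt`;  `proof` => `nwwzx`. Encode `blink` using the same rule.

svqtj

Read the word backwards and shift each letter +8.
For blink: reverse → knilb; then shift: k+8=s, n+8=v, i+8=q, l+8=t, b+8=j.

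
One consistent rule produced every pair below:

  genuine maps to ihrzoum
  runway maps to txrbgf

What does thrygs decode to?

rental

In genuine: g→i is +2, e→h is +3, n→r is +4, u→z is +5 — the shift increases by 1 each position. Letter i (0-indexed) is shifted by i+2, so successive shifts are 2, 3, 4, ….
Undoing it on thrygs: t−2=r, h−3=e, r−4=n, y−5=t, g−6=a, s−7=l.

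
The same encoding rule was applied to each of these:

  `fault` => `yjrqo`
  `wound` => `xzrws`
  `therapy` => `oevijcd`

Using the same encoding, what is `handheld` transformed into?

ejwsevqs

Treating letters as 0–25, the rule is x ↦ 3x + 9 (mod 26).
For handheld: h(7)→3·7+9≡4=e; a(0)→3·0+9≡9=j; n(13)→3·13+9≡22=w; d(3)→3·3+9≡18=s; h(7)→3·7+9≡4=e; e(4)→3·4+9≡21=v; l(11)→3·11+9≡16=q; d(3)→3·3+9≡18=s (all mod 26).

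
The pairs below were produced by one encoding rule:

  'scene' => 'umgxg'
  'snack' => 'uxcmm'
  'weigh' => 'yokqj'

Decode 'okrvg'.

maple

A repeating key of period 2 is used — shifts +2, +10 over and over.
Decoding okrvg: o−2=m, k−10=a, r−2=p, v−10=l, g−2=e.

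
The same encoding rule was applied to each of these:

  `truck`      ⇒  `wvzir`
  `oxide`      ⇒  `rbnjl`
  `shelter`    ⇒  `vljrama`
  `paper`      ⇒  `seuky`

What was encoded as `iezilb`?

In truck: t→w is +3, r→v is +4, u→z is +5, c→i is +6 — the shift increases by 1 each position. Letter i (0-indexed) is shifted by i+3, so successive shifts are 3, 4, 5, ….
Undoing it on iezilb: i−3=f, e−4=a, z−5=u, i−6=c, l−7=e, b−8=t.

faucet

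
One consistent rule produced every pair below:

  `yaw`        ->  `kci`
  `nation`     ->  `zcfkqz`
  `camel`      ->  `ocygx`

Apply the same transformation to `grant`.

sdczf

The shift depends on letter class: consonant y→k is +12, but vowel a→c is +2. Two shifts are in play — +2 for a/e/i/o/u, +12 for every other letter.
For grant: g(cons)+12=s, r(cons)+12=d, a(vowel)+2=c, n(cons)+12=z, t(cons)+12=f.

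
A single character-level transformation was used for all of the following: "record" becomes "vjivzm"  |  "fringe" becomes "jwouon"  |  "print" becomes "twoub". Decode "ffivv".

In record: r→v is +4, e→j is +5, c→i is +6, o→v is +7 — the shift increases by 1 each position. The shift increases by 1 at each position, starting from +4: 4, 5, 6, ….
Undoing it on ffivv: f−4=b, f−5=a, i−6=c, v−7=o, v−8=n.

bacon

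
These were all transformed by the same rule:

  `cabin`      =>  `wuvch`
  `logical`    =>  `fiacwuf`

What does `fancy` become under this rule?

Compare letters: c→w is +20, a→u is +20, b→v is +20 — a constant shift. Each letter is shifted forward by 20 in the alphabet (a Caesar shift of +20).
On fancy: f+20=z, a+20=u, n+20=h, c+20=w, y+20=s.

zuhws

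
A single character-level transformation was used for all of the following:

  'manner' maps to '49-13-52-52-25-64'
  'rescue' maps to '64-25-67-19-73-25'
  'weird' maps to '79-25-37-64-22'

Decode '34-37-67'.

his

m(#13)→49 and a(#1)→13: differences scale by 3, so n = 3·pos + 10. With a=1..z=26, the number is 3·pos + 10.
Decoding 34-37-67: 34→(34−10)÷3=8=h, 37→(37−10)÷3=9=i, 67→(67−10)÷3=19=s.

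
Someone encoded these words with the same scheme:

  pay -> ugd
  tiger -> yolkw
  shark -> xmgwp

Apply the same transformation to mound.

Two shifts are in play — +6 for a/e/i/o/u, +5 for every other letter.
Applying it to mound: m(cons)+5=r, o(vowel)+6=u, u(vowel)+6=a, n(cons)+5=s, d(cons)+5=i.

ruasi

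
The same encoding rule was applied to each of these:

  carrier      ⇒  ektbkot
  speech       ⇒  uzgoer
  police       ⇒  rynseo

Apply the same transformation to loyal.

nyakn

A repeating key of period 2 is used — shifts +2, +10 over and over.
Applying it to loyal: l+2=n, o+10=y, y+2=a, a+10=k, l+2=n.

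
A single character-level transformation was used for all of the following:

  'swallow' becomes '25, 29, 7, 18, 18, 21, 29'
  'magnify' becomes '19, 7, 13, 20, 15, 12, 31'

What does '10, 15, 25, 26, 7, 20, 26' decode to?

distant

s is letter #19 and maps to 25: an offset of 6. Letters become their 1-based position plus 6 (so a→7, b→8, …).
Decoding 10, 15, 25, 26, 7, 20, 26: 10→(10−6)÷1=4=d, 15→(15−6)÷1=9=i, 25→(25−6)÷1=19=s, 26→(26−6)÷1=20=t, 7→(7−6)÷1=1=a, 20→(20−6)÷1=14=n, 26→(26−6)÷1=20=t.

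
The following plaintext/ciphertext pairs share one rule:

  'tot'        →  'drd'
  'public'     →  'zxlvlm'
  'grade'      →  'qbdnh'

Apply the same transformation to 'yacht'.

The shift depends on letter class: consonant t→d is +10, but vowel o→r is +3. The rule splits by letter class: vowels +3, consonants +10.
For yacht: y(cons)+10=i, a(vowel)+3=d, c(cons)+10=m, h(cons)+10=r, t(cons)+10=d.

idmrd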